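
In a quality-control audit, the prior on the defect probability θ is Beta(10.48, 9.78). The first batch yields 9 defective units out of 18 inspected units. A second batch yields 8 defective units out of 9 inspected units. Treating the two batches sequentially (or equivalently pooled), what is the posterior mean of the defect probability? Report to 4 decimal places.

0.5815

The Beta prior is conjugate to a Binomial/Bernoulli likelihood; the update adds successes to α and failures to β.
After batch 1: Beta(10.48+9, 9.78+9) = Beta(19.48, 18.78).
After batch 2: Beta(19.48+8, 18.78+1) = Beta(27.48, 19.78).
Posterior mean = α/(α+β) = 27.48/47.26 = 0.5815.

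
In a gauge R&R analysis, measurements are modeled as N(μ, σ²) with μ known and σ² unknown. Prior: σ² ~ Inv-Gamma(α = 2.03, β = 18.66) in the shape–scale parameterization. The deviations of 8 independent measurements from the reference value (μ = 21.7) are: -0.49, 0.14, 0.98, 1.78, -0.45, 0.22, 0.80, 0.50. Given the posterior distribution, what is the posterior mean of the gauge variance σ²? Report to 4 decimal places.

4.2594

With known mean μ and an Inverse-Gamma(α, β) prior on σ², the Normal likelihood is conjugate: posterior is Inv-Gamma(α + n/2, β + Σ(xᵢ−μ)²/2).
Σ(xᵢ−μ)² = (-0.49)² + (0.14)² + (0.98)² + (1.78)² + (-0.45)² + (0.22)² + (0.80)² + (0.50)² = 5.5294.
Posterior: Inv-Gamma(2.03 + 8/2, 18.66 + 5.5294/2) = Inv-Gamma(6.03, 21.42470).
E[σ²|data] = β/(α−1) = 21.42470/5.03 = 4.2594.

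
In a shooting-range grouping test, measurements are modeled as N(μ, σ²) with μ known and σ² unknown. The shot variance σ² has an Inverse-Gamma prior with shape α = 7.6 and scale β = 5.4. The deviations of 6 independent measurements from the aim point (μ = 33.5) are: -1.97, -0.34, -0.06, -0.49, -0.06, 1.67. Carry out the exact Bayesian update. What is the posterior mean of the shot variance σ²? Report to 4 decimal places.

0.9288

With known mean μ and an Inverse-Gamma(α, β) prior on σ², the Normal likelihood is conjugate: posterior is Inv-Gamma(α + n/2, β + Σ(xᵢ−μ)²/2).
Σ(xᵢ−μ)² = (-1.97)² + (-0.34)² + (-0.06)² + (-0.49)² + (-0.06)² + (1.67)² = 7.0327.
Posterior: Inv-Gamma(7.6 + 6/2, 5.4 + 7.0327/2) = Inv-Gamma(10.60, 8.91635).
E[σ²|data] = β/(α−1) = 8.91635/9.60 = 0.9288.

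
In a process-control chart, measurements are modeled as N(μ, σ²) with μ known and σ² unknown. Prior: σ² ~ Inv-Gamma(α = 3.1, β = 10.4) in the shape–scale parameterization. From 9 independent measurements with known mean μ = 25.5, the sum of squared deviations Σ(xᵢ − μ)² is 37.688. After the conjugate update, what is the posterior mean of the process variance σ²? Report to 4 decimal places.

4.4309

With known mean μ and an Inverse-Gamma(α, β) prior on σ², the Normal likelihood is conjugate: posterior is Inv-Gamma(α + n/2, β + Σ(xᵢ−μ)²/2).
Posterior: Inv-Gamma(3.1 + 9/2, 10.4 + 37.688/2) = Inv-Gamma(7.60, 29.2440).
E[σ²|data] = β/(α−1) = 29.2440/6.60 = 4.4309.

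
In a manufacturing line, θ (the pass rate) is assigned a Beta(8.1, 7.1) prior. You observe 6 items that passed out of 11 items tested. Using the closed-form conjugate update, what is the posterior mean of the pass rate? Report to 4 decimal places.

0.5382

The Beta prior is conjugate to a Binomial/Bernoulli likelihood; the update adds successes to α and failures to β.
Posterior: Beta(α+k, β+n−k) = Beta(8.1+6, 7.1+5) = Beta(14.1, 12.1).
Posterior mean = α/(α+β) = 14.1/26.2 = 0.5382.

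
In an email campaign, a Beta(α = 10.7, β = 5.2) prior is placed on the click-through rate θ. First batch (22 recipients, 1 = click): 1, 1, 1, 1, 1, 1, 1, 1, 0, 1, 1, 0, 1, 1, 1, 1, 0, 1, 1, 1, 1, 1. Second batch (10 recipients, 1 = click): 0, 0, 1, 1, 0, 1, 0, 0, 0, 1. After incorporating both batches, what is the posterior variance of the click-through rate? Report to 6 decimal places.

0.004265

The Beta prior is conjugate to a Binomial/Bernoulli likelihood; the update adds successes to α and failures to β.
After batch 1: Beta(10.7+19, 5.2+3) = Beta(29.7, 8.2).
After batch 2: Beta(29.7+4, 8.2+6) = Beta(33.7, 14.2).
Var = αβ/((α+β)²(α+β+1)) = 33.7·14.2/(47.9²·48.9) = 0.004265.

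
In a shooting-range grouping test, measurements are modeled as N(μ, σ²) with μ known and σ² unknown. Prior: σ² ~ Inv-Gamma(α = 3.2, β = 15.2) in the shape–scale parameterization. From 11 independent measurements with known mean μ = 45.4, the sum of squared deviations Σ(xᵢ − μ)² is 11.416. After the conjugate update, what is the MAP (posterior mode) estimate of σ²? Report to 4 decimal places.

2.1555

With known mean μ and an Inverse-Gamma(α, β) prior on σ², the Normal likelihood is conjugate: posterior is Inv-Gamma(α + n/2, β + Σ(xᵢ−μ)²/2).
Posterior: Inv-Gamma(3.2 + 11/2, 15.2 + 11.416/2) = Inv-Gamma(8.70, 20.9080).
Mode = β/(α+1) = 20.9080/9.70 = 2.1555.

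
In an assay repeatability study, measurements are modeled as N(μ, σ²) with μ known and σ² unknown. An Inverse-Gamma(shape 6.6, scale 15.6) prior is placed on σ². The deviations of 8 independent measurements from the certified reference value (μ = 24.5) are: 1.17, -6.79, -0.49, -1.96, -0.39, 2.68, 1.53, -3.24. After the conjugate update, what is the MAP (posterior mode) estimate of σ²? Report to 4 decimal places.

With known mean μ and an Inverse-Gamma(α, β) prior on σ², the Normal likelihood is conjugate: posterior is Inv-Gamma(α + n/2, β + Σ(xᵢ−μ)²/2).
Σ(xᵢ−μ)² = (1.17)² + (-6.79)² + (-0.49)² + (-1.96)² + (-0.39)² + (2.68)² + (1.53)² + (-3.24)² = 71.7277.
Posterior: Inv-Gamma(6.6 + 8/2, 15.6 + 71.7277/2) = Inv-Gamma(10.60, 51.46385).
Mode = β/(α+1) = 51.46385/11.60 = 4.4365.

4.4365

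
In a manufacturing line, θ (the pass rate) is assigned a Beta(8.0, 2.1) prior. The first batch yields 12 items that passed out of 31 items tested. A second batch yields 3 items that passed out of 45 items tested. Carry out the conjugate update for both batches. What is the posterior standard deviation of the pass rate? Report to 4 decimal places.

The Beta prior is conjugate to a Binomial/Bernoulli likelihood; the update adds successes to α and failures to β.
After batch 1: Beta(8.0+12, 2.1+19) = Beta(20.0, 21.1).
After batch 2: Beta(20.0+3, 21.1+42) = Beta(23.0, 63.1).
Var = αβ/((α+β)²(α+β+1)) = 23.0·63.1/(86.1²·87.1) = 0.00224767; SD = √0.00224767 = 0.0474.

0.0474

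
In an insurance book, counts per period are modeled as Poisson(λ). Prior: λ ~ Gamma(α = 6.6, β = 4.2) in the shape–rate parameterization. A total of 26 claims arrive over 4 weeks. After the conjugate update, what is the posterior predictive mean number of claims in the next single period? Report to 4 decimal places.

3.9756

With a Gamma(shape α, rate β) prior, the Poisson likelihood is conjugate: the posterior is Gamma(α + ΣXᵢ, β + n).
Posterior: Gamma(α+S, β+n) = Gamma(6.6+26, 4.2+4) = Gamma(32.6, 8.2).
The predictive distribution for one future period is NegBinom with mean α/β = 3.9756.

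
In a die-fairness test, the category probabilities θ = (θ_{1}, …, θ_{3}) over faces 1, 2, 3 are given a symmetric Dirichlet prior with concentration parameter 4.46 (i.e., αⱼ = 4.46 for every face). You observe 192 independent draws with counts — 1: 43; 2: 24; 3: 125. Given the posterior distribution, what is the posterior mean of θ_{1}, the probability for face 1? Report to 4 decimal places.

0.2311

The Dirichlet prior is conjugate to the Multinomial likelihood: each posterior αⱼ = prior αⱼ + observed count nⱼ.
Posterior concentration: (47.46, 28.46, 129.46), total = 205.38.
E[θ_{1}|data] = α_{1}/Σα = 47.46/205.38 = 0.2311.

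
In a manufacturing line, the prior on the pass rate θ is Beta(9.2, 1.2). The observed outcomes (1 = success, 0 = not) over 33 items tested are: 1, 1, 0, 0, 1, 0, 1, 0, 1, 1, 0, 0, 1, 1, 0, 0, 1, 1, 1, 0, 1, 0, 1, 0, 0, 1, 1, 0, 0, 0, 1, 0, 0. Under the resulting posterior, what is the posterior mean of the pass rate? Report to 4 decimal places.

The Beta prior is conjugate to a Binomial/Bernoulli likelihood; the update adds successes to α and failures to β.
Posterior: Beta(α+k, β+n−k) = Beta(9.2+16, 1.2+17) = Beta(25.2, 18.2).
Posterior mean = α/(α+β) = 25.2/43.4 = 0.5806.

0.5806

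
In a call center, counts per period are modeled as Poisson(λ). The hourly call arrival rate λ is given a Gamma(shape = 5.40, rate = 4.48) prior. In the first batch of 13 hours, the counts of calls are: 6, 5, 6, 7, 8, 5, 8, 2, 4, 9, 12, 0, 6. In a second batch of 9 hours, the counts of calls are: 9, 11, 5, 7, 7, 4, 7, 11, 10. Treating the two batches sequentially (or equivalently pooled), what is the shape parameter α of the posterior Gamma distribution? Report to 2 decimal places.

With a Gamma(shape α, rate β) prior, the Poisson likelihood is conjugate: the posterior is Gamma(α + ΣXᵢ, β + n).
Batch 1: sum of counts S = 78 over n = 13 hours.
After batch 1: Gamma(α+S, β+n) = Gamma(5.40+78, 4.48+13) = Gamma(83.40, 17.48).
Batch 2: sum of counts S = 71 over n = 9 hours.
After batch 2: Gamma(α+S, β+n) = Gamma(83.40+71, 17.48+9) = Gamma(154.40, 26.48).
Posterior α = 154.40.

154.40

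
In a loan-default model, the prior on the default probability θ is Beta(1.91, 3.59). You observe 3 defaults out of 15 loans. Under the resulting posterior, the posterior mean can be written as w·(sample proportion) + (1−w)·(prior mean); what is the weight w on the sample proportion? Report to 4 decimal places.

0.7317

The Beta prior is conjugate to a Binomial/Bernoulli likelihood; the update adds successes to α and failures to β.
Posterior mean = (α₀+k)/(α₀+β₀+n) = [n/(α₀+β₀+n)]·(k/n) + [(α₀+β₀)/(α₀+β₀+n)]·α₀/(α₀+β₀), so only n and the prior enter the weight.
The weight on the data is w = n/(α₀+β₀+n) = 15/(1.91+3.59+15) = 15/20.50 = 0.7317.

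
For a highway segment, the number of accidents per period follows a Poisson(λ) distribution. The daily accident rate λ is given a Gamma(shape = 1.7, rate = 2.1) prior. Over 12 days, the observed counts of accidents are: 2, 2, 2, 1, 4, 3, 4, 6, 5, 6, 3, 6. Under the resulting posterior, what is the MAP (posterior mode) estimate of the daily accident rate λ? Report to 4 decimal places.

3.1702

With a Gamma(shape α, rate β) prior, the Poisson likelihood is conjugate: the posterior is Gamma(α + ΣXᵢ, β + n).
Sum of counts S = 44 over n = 12 days.
Posterior: Gamma(α+S, β+n) = Gamma(1.7+44, 2.1+12) = Gamma(45.7, 14.1).
Mode of Gamma(α,β) for α≥1 is (α−1)/β = 44.7/14.1 = 3.1702.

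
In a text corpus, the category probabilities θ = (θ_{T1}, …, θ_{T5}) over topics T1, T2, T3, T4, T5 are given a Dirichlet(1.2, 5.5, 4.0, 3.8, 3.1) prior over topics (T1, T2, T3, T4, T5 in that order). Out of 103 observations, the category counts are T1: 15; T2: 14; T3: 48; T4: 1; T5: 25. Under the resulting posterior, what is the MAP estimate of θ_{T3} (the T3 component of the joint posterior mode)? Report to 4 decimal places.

0.4412

The Dirichlet prior is conjugate to the Multinomial likelihood: each posterior αⱼ = prior αⱼ + observed count nⱼ.
Posterior concentration: (16.2, 19.5, 52.0, 4.8, 28.1), total = 120.6.
Joint mode component: (α_{T3}−1)/(Σα−K) = 51.0/115.6 = 0.4412.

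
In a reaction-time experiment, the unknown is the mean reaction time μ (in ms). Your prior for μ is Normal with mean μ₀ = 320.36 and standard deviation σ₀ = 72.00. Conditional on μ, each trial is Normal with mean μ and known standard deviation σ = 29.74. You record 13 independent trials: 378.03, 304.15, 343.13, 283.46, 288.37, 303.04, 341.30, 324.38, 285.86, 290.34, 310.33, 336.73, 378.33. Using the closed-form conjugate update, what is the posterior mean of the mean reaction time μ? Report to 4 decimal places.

320.5703

For Normal data with known variance σ², a Normal(μ₀, σ₀²) prior on μ is conjugate. Posterior precision = 1/σ₀² + n/σ²; posterior mean is the precision-weighted average of μ₀ and x̄.
Σxᵢ = 378.03 + 304.15 + 343.13 + 283.46 + 288.37 + 303.04 + 341.30 + 324.38 + 285.86 + 290.34 + 310.33 + 336.73 + 378.33 = 4167.45, so n·x̄ = 4167.45.
σ₀² = 72.00² = 5184, σ² = 29.74² = 884.4676; σ² + n·σ₀² = 884.4676 + 13·5184 = 68276.4676.
Posterior mean = (μ₀/σ₀² + n·x̄/σ²)/(1/σ₀² + n/σ²) = (σ²·μ₀ + σ₀²·n·x̄)/(σ² + n·σ₀²) = (884.4676·320.36 + 5184·4167.45)/68276.4676 = 21887408.840336/68276.4676 = 320.5703.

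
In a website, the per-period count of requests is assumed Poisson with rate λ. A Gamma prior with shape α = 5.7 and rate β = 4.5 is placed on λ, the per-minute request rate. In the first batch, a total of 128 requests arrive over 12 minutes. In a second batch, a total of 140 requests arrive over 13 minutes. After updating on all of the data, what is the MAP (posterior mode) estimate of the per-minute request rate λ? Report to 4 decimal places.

9.2441

With a Gamma(shape α, rate β) prior, the Poisson likelihood is conjugate: the posterior is Gamma(α + ΣXᵢ, β + n).
After batch 1: Gamma(α+S, β+n) = Gamma(5.7+128, 4.5+12) = Gamma(133.7, 16.5).
After batch 2: Gamma(α+S, β+n) = Gamma(133.7+140, 16.5+13) = Gamma(273.7, 29.5).
Mode of Gamma(α,β) for α≥1 is (α−1)/β = 272.7/29.5 = 9.2441.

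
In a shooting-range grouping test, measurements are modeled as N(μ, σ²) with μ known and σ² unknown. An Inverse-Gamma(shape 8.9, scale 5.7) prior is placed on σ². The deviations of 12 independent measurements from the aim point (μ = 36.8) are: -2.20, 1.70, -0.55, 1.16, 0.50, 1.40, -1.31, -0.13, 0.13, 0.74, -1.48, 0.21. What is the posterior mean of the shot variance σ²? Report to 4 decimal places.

0.9899

With known mean μ and an Inverse-Gamma(α, β) prior on σ², the Normal likelihood is conjugate: posterior is Inv-Gamma(α + n/2, β + Σ(xᵢ−μ)²/2).
Σ(xᵢ−μ)² = (-2.20)² + (1.70)² + (-0.55)² + (1.16)² + (0.50)² + (1.40)² + (-1.31)² + (-0.13)² + (0.13)² + (0.74)² + (-1.48)² + (0.21)² = 16.1201.
Posterior: Inv-Gamma(8.9 + 12/2, 5.7 + 16.1201/2) = Inv-Gamma(14.90, 13.76005).
E[σ²|data] = β/(α−1) = 13.76005/13.90 = 0.9899.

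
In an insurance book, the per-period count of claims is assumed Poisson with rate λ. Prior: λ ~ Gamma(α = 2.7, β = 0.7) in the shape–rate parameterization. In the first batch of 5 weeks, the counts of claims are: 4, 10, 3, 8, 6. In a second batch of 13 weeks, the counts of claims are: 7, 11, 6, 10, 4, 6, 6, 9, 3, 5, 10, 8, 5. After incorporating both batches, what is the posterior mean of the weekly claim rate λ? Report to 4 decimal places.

6.6150

With a Gamma(shape α, rate β) prior, the Poisson likelihood is conjugate: the posterior is Gamma(α + ΣXᵢ, β + n).
Batch 1: sum of counts S = 31 over n = 5 weeks.
After batch 1: Gamma(α+S, β+n) = Gamma(2.7+31, 0.7+5) = Gamma(33.7, 5.7).
Batch 2: sum of counts S = 90 over n = 13 weeks.
After batch 2: Gamma(α+S, β+n) = Gamma(33.7+90, 5.7+13) = Gamma(123.7, 18.7).
Posterior mean = α/β = 123.7/18.7 = 6.6150.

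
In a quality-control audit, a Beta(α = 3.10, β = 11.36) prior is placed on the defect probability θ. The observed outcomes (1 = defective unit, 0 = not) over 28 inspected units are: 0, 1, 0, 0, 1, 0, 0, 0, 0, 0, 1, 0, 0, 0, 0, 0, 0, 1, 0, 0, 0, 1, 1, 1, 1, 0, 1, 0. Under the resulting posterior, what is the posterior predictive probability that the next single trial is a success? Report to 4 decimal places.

0.2850

The Beta prior is conjugate to a Binomial/Bernoulli likelihood; the update adds successes to α and failures to β.
Posterior: Beta(α+k, β+n−k) = Beta(3.10+9, 11.36+19) = Beta(12.10, 30.36).
For a single future Bernoulli trial, P(success | data) = α/(α+β) = 0.2850.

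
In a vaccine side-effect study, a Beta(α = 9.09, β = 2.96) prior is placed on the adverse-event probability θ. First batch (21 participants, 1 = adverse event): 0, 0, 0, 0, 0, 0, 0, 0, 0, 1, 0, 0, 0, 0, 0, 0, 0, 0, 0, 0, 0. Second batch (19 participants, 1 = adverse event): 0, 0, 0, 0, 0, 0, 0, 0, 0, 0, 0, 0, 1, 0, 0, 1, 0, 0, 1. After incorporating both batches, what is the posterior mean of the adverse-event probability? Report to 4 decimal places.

0.2515

The Beta prior is conjugate to a Binomial/Bernoulli likelihood; the update adds successes to α and failures to β.
After batch 1: Beta(9.09+1, 2.96+20) = Beta(10.09, 22.96).
After batch 2: Beta(10.09+3, 22.96+16) = Beta(13.09, 38.96).
Posterior mean = α/(α+β) = 13.09/52.05 = 0.2515.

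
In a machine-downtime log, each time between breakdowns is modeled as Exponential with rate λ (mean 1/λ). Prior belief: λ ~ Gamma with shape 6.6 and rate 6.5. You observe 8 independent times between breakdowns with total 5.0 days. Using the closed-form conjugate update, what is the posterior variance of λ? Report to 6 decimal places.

0.110397

With a Gamma(shape α, rate β) prior on the exponential rate λ, the posterior after n observations with total T = Σxᵢ is Gamma(α+n, β+T).
Posterior: Gamma(6.6+8, 6.5+5.0) = Gamma(14.6, 11.5).
Var = α/β² = 0.110397.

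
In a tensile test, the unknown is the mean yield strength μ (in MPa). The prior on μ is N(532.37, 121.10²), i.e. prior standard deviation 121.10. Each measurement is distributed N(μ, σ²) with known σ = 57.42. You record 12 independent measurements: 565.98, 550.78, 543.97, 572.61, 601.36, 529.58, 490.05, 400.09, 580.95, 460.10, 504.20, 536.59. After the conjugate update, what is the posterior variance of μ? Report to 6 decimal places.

For Normal data with known variance σ², a Normal(μ₀, σ₀²) prior on μ is conjugate. Posterior precision = 1/σ₀² + n/σ²; posterior mean is the precision-weighted average of μ₀ and x̄.
σ₀² = 121.10² = 14665.21, σ² = 57.42² = 3297.0564; σ² + n·σ₀² = 3297.0564 + 12·14665.21 = 179279.5764.
Posterior precision = 1/σ₀² + n/σ² = 1/14665.21 + 12/3297.0564 = (σ² + n·σ₀²)/(σ₀²σ²) = 179279.5764/(14665.21·3297.0564); posterior variance σₙ² = σ₀²σ²/(σ² + n·σ₀²) = 14665.21·3297.0564/179279.5764 = 269.701800.

269.701800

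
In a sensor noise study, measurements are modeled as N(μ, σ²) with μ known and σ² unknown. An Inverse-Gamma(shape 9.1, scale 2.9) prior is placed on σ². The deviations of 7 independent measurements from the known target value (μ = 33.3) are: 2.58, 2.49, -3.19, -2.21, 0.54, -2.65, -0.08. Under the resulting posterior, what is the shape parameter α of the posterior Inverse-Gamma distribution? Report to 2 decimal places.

12.60

With known mean μ and an Inverse-Gamma(α, β) prior on σ², the Normal likelihood is conjugate: posterior is Inv-Gamma(α + n/2, β + Σ(xᵢ−μ)²/2).
Σ(xᵢ−μ)² = (2.58)² + (2.49)² + (-3.19)² + (-2.21)² + (0.54)² + (-2.65)² + (-0.08)² = 35.2372.
Posterior: Inv-Gamma(9.1 + 7/2, 2.9 + 35.2372/2) = Inv-Gamma(12.60, 20.51860).
Posterior α = 12.60.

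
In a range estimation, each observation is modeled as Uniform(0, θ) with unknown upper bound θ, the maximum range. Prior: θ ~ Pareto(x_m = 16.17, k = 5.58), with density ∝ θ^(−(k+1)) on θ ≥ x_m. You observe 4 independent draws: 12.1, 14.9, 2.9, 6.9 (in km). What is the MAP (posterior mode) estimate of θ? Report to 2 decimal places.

16.17

A Pareto(scale x_m, shape k) prior on the upper bound θ of Uniform(0, θ) is conjugate: posterior is Pareto(max(x_m, max xᵢ), k + n).
Sample maximum = 14.9; prior scale x_m = 16.17 → posterior scale = max = 16.17.
Posterior shape = 5.58 + 4 = 9.58.
The Pareto density is decreasing on [x_m, ∞), so the mode is x_m = 16.17.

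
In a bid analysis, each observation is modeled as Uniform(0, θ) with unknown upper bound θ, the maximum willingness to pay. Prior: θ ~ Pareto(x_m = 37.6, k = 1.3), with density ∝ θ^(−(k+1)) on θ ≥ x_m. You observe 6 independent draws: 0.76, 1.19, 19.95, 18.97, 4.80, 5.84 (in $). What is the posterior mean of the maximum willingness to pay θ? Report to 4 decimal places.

A Pareto(scale x_m, shape k) prior on the upper bound θ of Uniform(0, θ) is conjugate: posterior is Pareto(max(x_m, max xᵢ), k + n).
Sample maximum = 19.95; prior scale x_m = 37.6 → posterior scale = max = 37.60.
Posterior shape = 1.3 + 6 = 7.3.
E[θ|data] = k·x_m/(k−1) = 7.3·37.60/6.3 = 43.5683.

43.5683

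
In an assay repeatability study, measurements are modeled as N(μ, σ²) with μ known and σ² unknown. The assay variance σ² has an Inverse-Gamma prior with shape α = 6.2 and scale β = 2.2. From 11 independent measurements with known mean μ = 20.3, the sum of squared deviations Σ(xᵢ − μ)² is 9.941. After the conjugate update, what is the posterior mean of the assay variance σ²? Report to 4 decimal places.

0.6701

With known mean μ and an Inverse-Gamma(α, β) prior on σ², the Normal likelihood is conjugate: posterior is Inv-Gamma(α + n/2, β + Σ(xᵢ−μ)²/2).
Posterior: Inv-Gamma(6.2 + 11/2, 2.2 + 9.941/2) = Inv-Gamma(11.70, 7.1705).
E[σ²|data] = β/(α−1) = 7.1705/10.70 = 0.6701.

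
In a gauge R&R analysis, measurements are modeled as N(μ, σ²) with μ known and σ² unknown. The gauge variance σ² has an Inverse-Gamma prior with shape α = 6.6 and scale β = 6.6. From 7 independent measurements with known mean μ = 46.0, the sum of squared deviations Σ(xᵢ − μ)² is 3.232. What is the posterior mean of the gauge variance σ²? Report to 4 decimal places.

0.9029

With known mean μ and an Inverse-Gamma(α, β) prior on σ², the Normal likelihood is conjugate: posterior is Inv-Gamma(α + n/2, β + Σ(xᵢ−μ)²/2).
Posterior: Inv-Gamma(6.6 + 7/2, 6.6 + 3.232/2) = Inv-Gamma(10.10, 8.2160).
E[σ²|data] = β/(α−1) = 8.2160/9.10 = 0.9029.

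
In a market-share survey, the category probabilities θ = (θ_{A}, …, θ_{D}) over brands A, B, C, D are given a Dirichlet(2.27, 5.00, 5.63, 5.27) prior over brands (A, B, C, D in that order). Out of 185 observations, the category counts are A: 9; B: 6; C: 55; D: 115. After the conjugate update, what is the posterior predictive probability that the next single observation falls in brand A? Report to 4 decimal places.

0.0555

The Dirichlet prior is conjugate to the Multinomial likelihood: each posterior αⱼ = prior αⱼ + observed count nⱼ.
Posterior concentration: (11.27, 11.00, 60.63, 120.27), total = 203.17.
P(next = A | data) = α_{A}/Σα = 0.0555.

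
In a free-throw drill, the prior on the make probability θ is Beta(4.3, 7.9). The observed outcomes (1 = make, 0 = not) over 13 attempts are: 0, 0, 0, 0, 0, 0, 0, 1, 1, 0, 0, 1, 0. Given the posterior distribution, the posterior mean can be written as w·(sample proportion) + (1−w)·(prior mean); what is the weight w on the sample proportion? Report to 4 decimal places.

The Beta prior is conjugate to a Binomial/Bernoulli likelihood; the update adds successes to α and failures to β.
Posterior mean = (α₀+k)/(α₀+β₀+n) = [n/(α₀+β₀+n)]·(k/n) + [(α₀+β₀)/(α₀+β₀+n)]·α₀/(α₀+β₀), so only n and the prior enter the weight.
The weight on the data is w = n/(α₀+β₀+n) = 13/(4.3+7.9+13) = 13/25.2 = 0.5159.

0.5159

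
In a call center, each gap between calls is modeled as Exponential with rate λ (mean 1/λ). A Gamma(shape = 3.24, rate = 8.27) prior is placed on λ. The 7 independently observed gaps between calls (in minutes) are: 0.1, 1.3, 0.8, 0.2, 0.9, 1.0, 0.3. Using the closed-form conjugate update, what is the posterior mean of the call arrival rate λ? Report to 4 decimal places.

0.7956

With a Gamma(shape α, rate β) prior on the exponential rate λ, the posterior after n observations with total T = Σxᵢ is Gamma(α+n, β+T).
Sum of observations T = 4.6 minutes; n = 7.
Posterior: Gamma(3.24+7, 8.27+4.6) = Gamma(10.24, 12.87).
Posterior mean of λ = α/β = 10.24/12.87 = 0.7956.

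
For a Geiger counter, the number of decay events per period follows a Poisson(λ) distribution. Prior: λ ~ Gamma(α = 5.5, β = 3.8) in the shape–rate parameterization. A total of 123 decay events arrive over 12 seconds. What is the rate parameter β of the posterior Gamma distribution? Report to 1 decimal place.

With a Gamma(shape α, rate β) prior, the Poisson likelihood is conjugate: the posterior is Gamma(α + ΣXᵢ, β + n).
Posterior: Gamma(α+S, β+n) = Gamma(5.5+123, 3.8+12) = Gamma(128.5, 15.8).
Posterior β = 15.8.

15.8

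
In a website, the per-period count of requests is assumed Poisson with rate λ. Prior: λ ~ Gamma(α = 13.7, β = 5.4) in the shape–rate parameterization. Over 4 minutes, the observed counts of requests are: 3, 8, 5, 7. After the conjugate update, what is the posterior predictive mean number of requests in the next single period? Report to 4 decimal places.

With a Gamma(shape α, rate β) prior, the Poisson likelihood is conjugate: the posterior is Gamma(α + ΣXᵢ, β + n).
Sum of counts S = 23 over n = 4 minutes.
Posterior: Gamma(α+S, β+n) = Gamma(13.7+23, 5.4+4) = Gamma(36.7, 9.4).
The predictive distribution for one future period is NegBinom with mean α/β = 3.9043.

3.9043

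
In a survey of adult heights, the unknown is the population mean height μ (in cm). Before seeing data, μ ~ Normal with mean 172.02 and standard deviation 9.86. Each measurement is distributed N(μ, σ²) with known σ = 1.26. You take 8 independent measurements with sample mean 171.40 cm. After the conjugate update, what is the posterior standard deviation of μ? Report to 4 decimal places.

0.4450

For Normal data with known variance σ², a Normal(μ₀, σ₀²) prior on μ is conjugate. Posterior precision = 1/σ₀² + n/σ²; posterior mean is the precision-weighted average of μ₀ and x̄.
σ₀² = 9.86² = 97.2196, σ² = 1.26² = 1.5876; σ² + n·σ₀² = 1.5876 + 8·97.2196 = 779.3444.
Posterior precision = 1/σ₀² + n/σ² = 1/97.2196 + 8/1.5876 = (σ² + n·σ₀²)/(σ₀²σ²) = 779.3444/(97.2196·1.5876); posterior variance σₙ² = σ₀²σ²/(σ² + n·σ₀²) = 97.2196·1.5876/779.3444 = 0.198046.
Posterior SD = √σₙ² = √(97.2196·1.5876/779.3444) = 0.4450.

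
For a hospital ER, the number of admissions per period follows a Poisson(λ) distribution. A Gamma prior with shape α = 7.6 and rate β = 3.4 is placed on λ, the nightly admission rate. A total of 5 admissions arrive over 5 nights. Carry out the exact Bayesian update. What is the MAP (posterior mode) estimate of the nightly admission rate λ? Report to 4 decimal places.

With a Gamma(shape α, rate β) prior, the Poisson likelihood is conjugate: the posterior is Gamma(α + ΣXᵢ, β + n).
Posterior: Gamma(α+S, β+n) = Gamma(7.6+5, 3.4+5) = Gamma(12.6, 8.4).
Mode of Gamma(α,β) for α≥1 is (α−1)/β = 11.6/8.4 = 1.3810.

1.3810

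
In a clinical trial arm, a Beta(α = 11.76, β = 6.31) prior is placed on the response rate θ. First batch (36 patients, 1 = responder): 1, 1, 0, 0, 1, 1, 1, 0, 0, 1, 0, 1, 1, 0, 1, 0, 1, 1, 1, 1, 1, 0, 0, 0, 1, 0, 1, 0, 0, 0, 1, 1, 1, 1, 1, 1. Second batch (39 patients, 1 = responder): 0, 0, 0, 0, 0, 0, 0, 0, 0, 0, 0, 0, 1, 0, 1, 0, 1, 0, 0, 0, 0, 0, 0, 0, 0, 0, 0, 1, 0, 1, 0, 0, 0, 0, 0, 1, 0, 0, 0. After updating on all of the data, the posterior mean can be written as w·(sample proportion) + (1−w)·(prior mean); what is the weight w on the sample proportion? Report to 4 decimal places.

0.8058

The Beta prior is conjugate to a Binomial/Bernoulli likelihood; the update adds successes to α and failures to β.
Total number of patients: n = 36 + 39 = 75.
Posterior mean = (α₀+k)/(α₀+β₀+n) = [n/(α₀+β₀+n)]·(k/n) + [(α₀+β₀)/(α₀+β₀+n)]·α₀/(α₀+β₀), so only n and the prior enter the weight.
The weight on the data is w = n/(α₀+β₀+n) = 75/(11.76+6.31+75) = 75/93.07 = 0.8058.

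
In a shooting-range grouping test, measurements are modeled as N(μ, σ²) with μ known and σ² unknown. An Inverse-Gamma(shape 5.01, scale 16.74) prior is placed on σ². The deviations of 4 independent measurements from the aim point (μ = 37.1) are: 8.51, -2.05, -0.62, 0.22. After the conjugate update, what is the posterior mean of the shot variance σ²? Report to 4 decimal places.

With known mean μ and an Inverse-Gamma(α, β) prior on σ², the Normal likelihood is conjugate: posterior is Inv-Gamma(α + n/2, β + Σ(xᵢ−μ)²/2).
Σ(xᵢ−μ)² = (8.51)² + (-2.05)² + (-0.62)² + (0.22)² = 77.0554.
Posterior: Inv-Gamma(5.01 + 4/2, 16.74 + 77.0554/2) = Inv-Gamma(7.01, 55.26770).
E[σ²|data] = β/(α−1) = 55.26770/6.01 = 9.1960.

9.1960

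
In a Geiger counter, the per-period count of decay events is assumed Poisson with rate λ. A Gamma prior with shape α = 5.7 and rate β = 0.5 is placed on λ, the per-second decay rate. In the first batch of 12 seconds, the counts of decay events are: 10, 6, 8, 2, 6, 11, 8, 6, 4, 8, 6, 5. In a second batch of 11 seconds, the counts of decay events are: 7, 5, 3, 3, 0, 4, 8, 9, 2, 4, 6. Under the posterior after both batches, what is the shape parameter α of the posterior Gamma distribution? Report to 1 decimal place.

136.7

With a Gamma(shape α, rate β) prior, the Poisson likelihood is conjugate: the posterior is Gamma(α + ΣXᵢ, β + n).
Batch 1: sum of counts S = 80 over n = 12 seconds.
After batch 1: Gamma(α+S, β+n) = Gamma(5.7+80, 0.5+12) = Gamma(85.7, 12.5).
Batch 2: sum of counts S = 51 over n = 11 seconds.
After batch 2: Gamma(α+S, β+n) = Gamma(85.7+51, 12.5+11) = Gamma(136.7, 23.5).
Posterior α = 136.7.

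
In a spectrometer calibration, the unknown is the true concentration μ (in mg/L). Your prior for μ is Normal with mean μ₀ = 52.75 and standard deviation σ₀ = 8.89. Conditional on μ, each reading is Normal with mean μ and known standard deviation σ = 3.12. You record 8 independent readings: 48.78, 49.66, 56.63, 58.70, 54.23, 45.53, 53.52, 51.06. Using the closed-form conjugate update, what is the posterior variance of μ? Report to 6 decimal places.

For Normal data with known variance σ², a Normal(μ₀, σ₀²) prior on μ is conjugate. Posterior precision = 1/σ₀² + n/σ²; posterior mean is the precision-weighted average of μ₀ and x̄.
σ₀² = 8.89² = 79.0321, σ² = 3.12² = 9.7344; σ² + n·σ₀² = 9.7344 + 8·79.0321 = 641.9912.
Posterior precision = 1/σ₀² + n/σ² = 1/79.0321 + 8/9.7344 = (σ² + n·σ₀²)/(σ₀²σ²) = 641.9912/(79.0321·9.7344); posterior variance σₙ² = σ₀²σ²/(σ² + n·σ₀²) = 79.0321·9.7344/641.9912 = 1.198350.

1.198350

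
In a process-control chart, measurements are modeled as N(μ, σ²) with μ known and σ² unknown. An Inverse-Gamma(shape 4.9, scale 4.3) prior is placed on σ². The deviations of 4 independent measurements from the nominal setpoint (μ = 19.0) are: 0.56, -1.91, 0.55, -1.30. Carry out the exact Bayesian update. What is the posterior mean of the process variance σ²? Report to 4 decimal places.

1.2334

With known mean μ and an Inverse-Gamma(α, β) prior on σ², the Normal likelihood is conjugate: posterior is Inv-Gamma(α + n/2, β + Σ(xᵢ−μ)²/2).
Σ(xᵢ−μ)² = (0.56)² + (-1.91)² + (0.55)² + (-1.30)² = 5.9542.
Posterior: Inv-Gamma(4.9 + 4/2, 4.3 + 5.9542/2) = Inv-Gamma(6.90, 7.27710).
E[σ²|data] = β/(α−1) = 7.27710/5.90 = 1.2334.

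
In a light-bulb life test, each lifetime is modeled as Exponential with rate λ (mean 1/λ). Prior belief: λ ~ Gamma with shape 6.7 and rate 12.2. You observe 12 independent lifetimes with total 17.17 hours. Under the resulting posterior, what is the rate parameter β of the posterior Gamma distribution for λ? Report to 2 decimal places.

With a Gamma(shape α, rate β) prior on the exponential rate λ, the posterior after n observations with total T = Σxᵢ is Gamma(α+n, β+T).
Posterior: Gamma(6.7+12, 12.2+17.17) = Gamma(18.7, 29.37).
Posterior β = 29.37.

29.37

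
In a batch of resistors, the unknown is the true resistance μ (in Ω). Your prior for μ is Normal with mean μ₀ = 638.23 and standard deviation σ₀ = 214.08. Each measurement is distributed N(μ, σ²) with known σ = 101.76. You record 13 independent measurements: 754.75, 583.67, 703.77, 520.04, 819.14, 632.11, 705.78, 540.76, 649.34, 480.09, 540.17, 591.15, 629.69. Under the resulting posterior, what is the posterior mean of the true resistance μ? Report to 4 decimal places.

627.1510

For Normal data with known variance σ², a Normal(μ₀, σ₀²) prior on μ is conjugate. Posterior precision = 1/σ₀² + n/σ²; posterior mean is the precision-weighted average of μ₀ and x̄.
Σxᵢ = 754.75 + 583.67 + 703.77 + 520.04 + 819.14 + 632.11 + 705.78 + 540.76 + 649.34 + 480.09 + 540.17 + 591.15 + 629.69 = 8150.46, so n·x̄ = 8150.46.
σ₀² = 214.08² = 45830.2464, σ² = 101.76² = 10355.0976; σ² + n·σ₀² = 10355.0976 + 13·45830.2464 = 606148.3008.
Posterior mean = (μ₀/σ₀² + n·x̄/σ²)/(1/σ₀² + n/σ²) = (σ²·μ₀ + σ₀²·n·x̄)/(σ² + n·σ₀²) = (10355.0976·638.23 + 45830.2464·8150.46)/606148.3008 = 380146524.014592/606148.3008 = 627.1510.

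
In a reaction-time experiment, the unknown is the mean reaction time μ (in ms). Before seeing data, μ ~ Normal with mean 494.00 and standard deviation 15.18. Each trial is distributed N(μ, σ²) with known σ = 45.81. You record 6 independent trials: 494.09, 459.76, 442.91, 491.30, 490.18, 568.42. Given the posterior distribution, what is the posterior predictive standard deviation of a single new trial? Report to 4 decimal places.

47.3019

For Normal data with known variance σ², a Normal(μ₀, σ₀²) prior on μ is conjugate. Posterior precision = 1/σ₀² + n/σ²; posterior mean is the precision-weighted average of μ₀ and x̄.
σ₀² = 15.18² = 230.4324, σ² = 45.81² = 2098.5561; σ² + n·σ₀² = 2098.5561 + 6·230.4324 = 3481.1505.
Posterior precision = 1/σ₀² + n/σ² = 1/230.4324 + 6/2098.5561 = (σ² + n·σ₀²)/(σ₀²σ²) = 3481.1505/(230.4324·2098.5561); posterior variance σₙ² = σ₀²σ²/(σ² + n·σ₀²) = 230.4324·2098.5561/3481.1505 = 138.912500.
Predictive variance for one new observation = σₙ² + σ² = 230.4324·2098.5561/3481.1505 + 2098.5561 = σ²·(σ₀² + 3481.1505)/3481.1505 = 2098.5561·3711.5829/3481.1505 = 2237.468600; SD = √(2098.5561·3711.5829/3481.1505) = 47.3019.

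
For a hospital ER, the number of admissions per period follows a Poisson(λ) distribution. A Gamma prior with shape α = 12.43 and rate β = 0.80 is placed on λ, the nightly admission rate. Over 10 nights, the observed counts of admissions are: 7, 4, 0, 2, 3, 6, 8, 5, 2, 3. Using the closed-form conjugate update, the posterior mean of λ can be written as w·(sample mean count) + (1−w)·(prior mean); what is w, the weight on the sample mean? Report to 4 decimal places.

With a Gamma(shape α, rate β) prior, the Poisson likelihood is conjugate: the posterior is Gamma(α + ΣXᵢ, β + n).
Posterior mean = (α₀+S)/(β₀+n) = [n/(β₀+n)]·(S/n) + [β₀/(β₀+n)]·(α₀/β₀), so only n and β₀ enter the weight.
Weight on data w = n/(β₀+n) = 10/(0.80+10) = 10/10.80 = 0.9259.

0.9259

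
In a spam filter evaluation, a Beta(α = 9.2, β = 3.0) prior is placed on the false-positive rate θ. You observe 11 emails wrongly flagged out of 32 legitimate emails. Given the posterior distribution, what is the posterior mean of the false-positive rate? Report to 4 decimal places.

The Beta prior is conjugate to a Binomial/Bernoulli likelihood; the update adds successes to α and failures to β.
Posterior: Beta(α+k, β+n−k) = Beta(9.2+11, 3.0+21) = Beta(20.2, 24.0).
Posterior mean = α/(α+β) = 20.2/44.2 = 0.4570.

0.4570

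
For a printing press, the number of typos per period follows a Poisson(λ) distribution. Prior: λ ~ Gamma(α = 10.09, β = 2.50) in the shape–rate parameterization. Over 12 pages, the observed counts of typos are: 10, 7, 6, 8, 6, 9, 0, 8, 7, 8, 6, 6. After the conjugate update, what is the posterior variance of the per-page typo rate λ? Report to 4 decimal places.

0.4332

With a Gamma(shape α, rate β) prior, the Poisson likelihood is conjugate: the posterior is Gamma(α + ΣXᵢ, β + n).
Sum of counts S = 81 over n = 12 pages.
Posterior: Gamma(α+S, β+n) = Gamma(10.09+81, 2.50+12) = Gamma(91.09, 14.50).
Var = α/β² = 91.09/14.50² = 0.4332.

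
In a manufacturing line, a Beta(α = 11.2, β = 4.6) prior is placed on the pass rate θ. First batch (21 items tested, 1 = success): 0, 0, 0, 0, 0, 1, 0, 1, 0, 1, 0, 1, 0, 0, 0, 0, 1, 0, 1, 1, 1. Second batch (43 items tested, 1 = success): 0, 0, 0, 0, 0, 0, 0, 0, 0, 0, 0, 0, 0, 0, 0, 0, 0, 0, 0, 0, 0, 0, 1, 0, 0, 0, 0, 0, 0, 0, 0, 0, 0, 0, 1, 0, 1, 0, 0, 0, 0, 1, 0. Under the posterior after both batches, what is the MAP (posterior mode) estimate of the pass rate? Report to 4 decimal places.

0.2853

The Beta prior is conjugate to a Binomial/Bernoulli likelihood; the update adds successes to α and failures to β.
After batch 1: Beta(11.2+8, 4.6+13) = Beta(19.2, 17.6).
After batch 2: Beta(19.2+4, 17.6+39) = Beta(23.2, 56.6).
Mode of Beta(a,b) for a,b>1 is (a−1)/(a+b−2) = 22.2/77.8 = 0.2853.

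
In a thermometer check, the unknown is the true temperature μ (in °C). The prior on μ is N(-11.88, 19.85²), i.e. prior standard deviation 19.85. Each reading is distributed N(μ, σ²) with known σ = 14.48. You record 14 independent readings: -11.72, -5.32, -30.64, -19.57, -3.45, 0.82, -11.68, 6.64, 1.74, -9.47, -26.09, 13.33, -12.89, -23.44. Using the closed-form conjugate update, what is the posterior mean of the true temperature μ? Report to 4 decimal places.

-9.5004

For Normal data with known variance σ², a Normal(μ₀, σ₀²) prior on μ is conjugate. Posterior precision = 1/σ₀² + n/σ²; posterior mean is the precision-weighted average of μ₀ and x̄.
Σxᵢ = (-11.72) + (-5.32) + (-30.64) + (-19.57) + (-3.45) + 0.82 + (-11.68) + 6.64 + 1.74 + (-9.47) + (-26.09) + 13.33 + (-12.89) + (-23.44) = -131.74, so n·x̄ = -131.74.
σ₀² = 19.85² = 394.0225, σ² = 14.48² = 209.6704; σ² + n·σ₀² = 209.6704 + 14·394.0225 = 5725.9854.
Posterior mean = (μ₀/σ₀² + n·x̄/σ²)/(1/σ₀² + n/σ²) = (σ²·μ₀ + σ₀²·n·x̄)/(σ² + n·σ₀²) = (209.6704·(-11.88) + 394.0225·(-131.74))/5725.9854 = -54399.408502/5725.9854 = -9.5004.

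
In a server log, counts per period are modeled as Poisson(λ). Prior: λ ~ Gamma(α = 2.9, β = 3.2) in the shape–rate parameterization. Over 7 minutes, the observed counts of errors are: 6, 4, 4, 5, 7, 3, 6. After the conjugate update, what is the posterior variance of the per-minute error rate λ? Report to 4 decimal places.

With a Gamma(shape α, rate β) prior, the Poisson likelihood is conjugate: the posterior is Gamma(α + ΣXᵢ, β + n).
Sum of counts S = 35 over n = 7 minutes.
Posterior: Gamma(α+S, β+n) = Gamma(2.9+35, 3.2+7) = Gamma(37.9, 10.2).
Var = α/β² = 37.9/10.2² = 0.3643.

0.3643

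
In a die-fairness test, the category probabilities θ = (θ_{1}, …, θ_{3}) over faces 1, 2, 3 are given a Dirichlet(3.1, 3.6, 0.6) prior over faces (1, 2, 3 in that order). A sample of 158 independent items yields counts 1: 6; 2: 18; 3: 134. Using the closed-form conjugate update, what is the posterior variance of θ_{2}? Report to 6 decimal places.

0.000683

The Dirichlet prior is conjugate to the Multinomial likelihood: each posterior αⱼ = prior αⱼ + observed count nⱼ.
Posterior concentration: (9.1, 21.6, 134.6), total = 165.3.
Var[θ_j] = α_j(Σα−α_j)/((Σα)²(Σα+1)) = 21.6·143.7/(165.3²·166.3) = 0.000683.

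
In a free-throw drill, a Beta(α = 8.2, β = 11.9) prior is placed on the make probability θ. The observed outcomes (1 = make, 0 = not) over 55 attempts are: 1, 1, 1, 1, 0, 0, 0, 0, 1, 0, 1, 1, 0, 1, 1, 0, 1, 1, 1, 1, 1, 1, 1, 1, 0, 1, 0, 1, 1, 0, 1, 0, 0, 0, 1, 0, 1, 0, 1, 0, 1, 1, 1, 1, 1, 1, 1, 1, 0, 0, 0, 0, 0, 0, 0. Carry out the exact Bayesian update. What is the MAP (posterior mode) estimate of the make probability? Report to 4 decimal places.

0.5363

The Beta prior is conjugate to a Binomial/Bernoulli likelihood; the update adds successes to α and failures to β.
Posterior: Beta(α+k, β+n−k) = Beta(8.2+32, 11.9+23) = Beta(40.2, 34.9).
Mode of Beta(a,b) for a,b>1 is (a−1)/(a+b−2) = 39.2/73.1 = 0.5363.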